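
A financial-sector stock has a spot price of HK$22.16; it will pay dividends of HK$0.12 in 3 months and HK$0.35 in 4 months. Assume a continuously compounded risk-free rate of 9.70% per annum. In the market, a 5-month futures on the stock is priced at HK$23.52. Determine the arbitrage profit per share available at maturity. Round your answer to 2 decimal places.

HK$0.92 per share

PV(dividends) I = 0.12·e^(−0.0970·3/12) + 0.35·e^(−0.0970·4/12) = 0.4560
Fair futures F* = (S − I)·e^(rT) = (22.16 − 0.4560)·e^0.040417 = 21.7040 × 1.041245 = 22.5992
Market HK$23.52 > fair 22.5992: forward overpriced → cash-and-carry (borrow at r, buy the stock and collect the dividends, short the forward).
Profit at T = |F_mkt − F*| = |23.52 − 22.5992| = HK$0.92 per share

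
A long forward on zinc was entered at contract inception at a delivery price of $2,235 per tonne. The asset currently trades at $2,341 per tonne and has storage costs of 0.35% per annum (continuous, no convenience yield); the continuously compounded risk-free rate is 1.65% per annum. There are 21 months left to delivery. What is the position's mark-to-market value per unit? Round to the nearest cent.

$184.00 per tonne

Current fair forward for the remaining 21 months: F = S·e^((r + u)·T), (r + u) = 0.0165 + 0.0035 = 0.0200
F = 2341 · e^(0.0200 × 21/12) = 2341 × 1.03561971 = 2424.3857
Value of long forward = (F − K)·e^(−rT) = (2424.3857 − 2235) · e^(−0.0165·21/12)
= 189.3857 × 0.97153790 = 184.00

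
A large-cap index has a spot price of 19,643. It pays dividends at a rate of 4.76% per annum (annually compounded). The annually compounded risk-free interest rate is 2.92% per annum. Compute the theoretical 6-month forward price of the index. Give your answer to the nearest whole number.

19,470

F = S · (1+r)^T / (1+q)^T
= 19643 × 1.014495 / 1.023523 = 19643 × 0.991179
F = 19,470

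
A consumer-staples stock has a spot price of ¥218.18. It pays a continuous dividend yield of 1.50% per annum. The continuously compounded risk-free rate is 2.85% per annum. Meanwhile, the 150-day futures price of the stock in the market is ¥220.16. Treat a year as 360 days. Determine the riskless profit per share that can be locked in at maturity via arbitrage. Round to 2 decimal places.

Fair futures: F* = S·e^(carry·T), with carry = (r − q) = 0.0285 − 0.0150 = 0.0135
F* = 218.18 · e^(0.0135 × 150/360) = 218.18 · e^0.005625 = 218.18 × 1.005641 = ¥219.4108
Market ¥220.16 > fair ¥219.4108: forward overpriced → cash-and-carry (buy spot, short the forward).
At maturity, profit = |F_mkt − F*| = |220.16 − 219.4108| = ¥0.75 per share

¥0.75 per share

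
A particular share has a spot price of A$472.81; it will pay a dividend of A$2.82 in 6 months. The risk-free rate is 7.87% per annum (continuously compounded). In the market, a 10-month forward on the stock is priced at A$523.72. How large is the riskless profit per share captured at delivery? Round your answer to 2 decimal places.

A$21.76 per share

PV(dividends) I = 2.82·e^(−0.0787·6/12) = 2.7112
Fair forward F* = (S − I)·e^(rT) = (472.81 − 2.7112)·e^0.065583 = 470.0988 × 1.067781 = 501.9626
Market A$523.72 > fair 501.9626: forward overpriced → cash-and-carry (borrow at r, buy the stock and collect the dividends, short the forward).
Profit at T = |F_mkt − F*| = |523.72 − 501.9626| = A$21.76 per share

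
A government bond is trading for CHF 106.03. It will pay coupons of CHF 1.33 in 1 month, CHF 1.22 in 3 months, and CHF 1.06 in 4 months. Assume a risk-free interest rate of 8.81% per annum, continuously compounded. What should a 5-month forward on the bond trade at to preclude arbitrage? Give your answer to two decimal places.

PV(coupons) I = 1.33·e^(−0.0881·1/12) + 1.22·e^(−0.0881·3/12) + 1.06·e^(−0.0881·4/12)
I = 1.3203 + 1.1934 + 1.0293 = 3.5430
F = (S − I)·e^(rT) = (106.03 − 3.5430) · e^(0.0881·5/12)
= 102.4870 · e^0.036708 = 102.4870 × 1.037390 = CHF 106.32

CHF 106.32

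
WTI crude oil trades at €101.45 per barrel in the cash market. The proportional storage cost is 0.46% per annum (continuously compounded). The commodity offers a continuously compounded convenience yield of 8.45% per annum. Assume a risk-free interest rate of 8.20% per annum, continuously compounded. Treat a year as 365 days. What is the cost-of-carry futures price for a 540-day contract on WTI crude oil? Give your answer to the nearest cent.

€101.77 per barrel

Net carry = r + u − y = 0.0820 + 0.0046 − 0.0845 = 0.0021
F = S·e^((r+u−y)T) = 101.45 · e^(0.0021 × 540/365) = 101.45 · e^0.003107
= 101.45 × 1.003112 = €101.77 per barrel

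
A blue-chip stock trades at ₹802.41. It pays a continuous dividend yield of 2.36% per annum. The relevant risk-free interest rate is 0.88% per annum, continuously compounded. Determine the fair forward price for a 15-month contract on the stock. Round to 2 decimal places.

₹787.70

F = S·e^((r − q)T) = 802.41 · e^((0.0088 − 0.0236) × 15/12)
= 802.41 · e^-0.018500 = 802.41 × 0.981670
F = ₹787.70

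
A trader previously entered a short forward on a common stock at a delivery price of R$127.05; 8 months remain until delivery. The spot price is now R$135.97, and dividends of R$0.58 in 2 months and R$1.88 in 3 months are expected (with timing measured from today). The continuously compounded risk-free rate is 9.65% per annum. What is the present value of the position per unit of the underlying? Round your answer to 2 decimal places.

-R$14.43

PV(remaining dividends) I = 0.58·e^(−0.0965·2/12) + 1.88·e^(−0.0965·3/12) = 2.4059
Current forward F = (S − I)·e^(rT) = (135.97 − 2.4059)·e^(0.0965·8/12) = 133.5641 × 1.066448 = 142.4392
Value (long) = (F − K)·e^(−rT) = (142.4392 − 127.05) × 0.937692 = 14.4303
Short position value = −(long value) = -R$14.43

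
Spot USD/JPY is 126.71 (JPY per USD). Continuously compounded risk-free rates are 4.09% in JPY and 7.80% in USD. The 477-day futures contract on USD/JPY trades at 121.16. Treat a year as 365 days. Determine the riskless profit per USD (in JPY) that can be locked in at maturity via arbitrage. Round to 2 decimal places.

0.45 per USD (in JPY)

Fair futures: F* = S·e^(carry·T), with carry = (r_JPY − r_USD) = 0.0409 − 0.0780 = -0.0371
F* = 126.71 · e^(-0.0371 × 477/365) = 126.71 · e^-0.048484 = 126.71 × 0.952673 = 120.7132
Market 121.16 > fair 120.7132: forward overpriced → cash-and-carry (buy spot, short the forward).
At maturity, profit = |F_mkt − F*| = |121.16 − 120.7132| = 0.45 per USD (in JPY)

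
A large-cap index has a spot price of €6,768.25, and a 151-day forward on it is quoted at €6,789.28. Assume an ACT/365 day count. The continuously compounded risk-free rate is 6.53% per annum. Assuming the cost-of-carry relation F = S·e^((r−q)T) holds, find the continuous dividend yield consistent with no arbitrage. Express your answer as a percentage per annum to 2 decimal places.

5.78%

From F = S·e^((r−q)T): (r − q) = ln(F/S)/T
ln(6789.28/6768.25) = ln(1.003107) = 0.003102
(r − q) = 0.003102 / (151/365) = 0.007498
q = r − ln(F/S)/T = 0.0653 − 0.007498 = 0.057802
q = 5.78%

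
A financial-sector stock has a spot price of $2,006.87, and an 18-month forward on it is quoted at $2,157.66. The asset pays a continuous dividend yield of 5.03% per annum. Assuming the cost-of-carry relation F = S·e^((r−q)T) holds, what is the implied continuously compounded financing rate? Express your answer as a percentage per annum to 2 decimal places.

From F = S·e^((r−q)T): (r − q) = ln(F/S)/T
ln(2157.66/2006.87) = ln(1.075137) = 0.072448
(r − q) = 0.072448 / (18/12) = 0.048299
r = ln(F/S)/T + q = 0.048299 + 0.0503 = 0.098599
r = 9.86%

9.86%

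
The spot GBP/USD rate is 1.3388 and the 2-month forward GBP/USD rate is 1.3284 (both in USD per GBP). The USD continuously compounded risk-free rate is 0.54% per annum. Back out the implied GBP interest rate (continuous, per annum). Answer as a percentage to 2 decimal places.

5.22%

F = S·e^((r_USD − r_GBP)T) ⇒ r_GBP = r_USD − ln(F/S)/T
ln(1.3284/1.3388) = -0.007798; /(2/12) = -0.046788
r_GBP = 0.0054 + 0.046788 = 0.052188
r_GBP = 5.22%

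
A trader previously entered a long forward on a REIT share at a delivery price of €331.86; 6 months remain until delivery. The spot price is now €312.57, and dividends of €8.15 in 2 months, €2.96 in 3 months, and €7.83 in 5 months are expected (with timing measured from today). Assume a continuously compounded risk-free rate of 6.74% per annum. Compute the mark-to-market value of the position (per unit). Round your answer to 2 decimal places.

PV(remaining dividends) I = 8.15·e^(−0.0674·2/12) + 2.96·e^(−0.0674·3/12) + 7.83·e^(−0.0674·5/12) = 18.5827
Current forward F = (S − I)·e^(rT) = (312.57 − 18.5827)·e^(0.0674·6/12) = 293.9873 × 1.034274 = 304.0634
Value (long) = (F − K)·e^(−rT) = (304.0634 − 331.86) × 0.966862 = -26.8755
Value = -€26.88

-€26.88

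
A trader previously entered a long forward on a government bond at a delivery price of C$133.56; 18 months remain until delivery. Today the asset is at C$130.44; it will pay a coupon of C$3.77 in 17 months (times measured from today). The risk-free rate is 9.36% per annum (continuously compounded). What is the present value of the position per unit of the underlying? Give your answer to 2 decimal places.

C$11.07

PV(remaining coupons) I = 3.77·e^(−0.0936·17/12) = 3.3018
Current forward F = (S − I)·e^(rT) = (130.44 − 3.3018)·e^(0.0936·18/12) = 127.1382 × 1.150734 = 146.3022
Value (long) = (F − K)·e^(−rT) = (146.3022 − 133.56) × 0.869011 = 11.0731
Value = C$11.07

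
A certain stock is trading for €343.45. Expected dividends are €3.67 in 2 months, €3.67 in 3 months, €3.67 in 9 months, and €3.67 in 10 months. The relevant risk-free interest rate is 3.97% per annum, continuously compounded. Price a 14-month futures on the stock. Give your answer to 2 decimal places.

PV(dividends) I = 3.67·e^(−0.0397·2/12) + 3.67·e^(−0.0397·3/12) + 3.67·e^(−0.0397·9/12) + 3.67·e^(−0.0397·10/12)
I = 3.6458 + 3.6338 + 3.5623 + 3.5506 = 14.3925
F = (S − I)·e^(rT) = (343.45 − 14.3925) · e^(0.0397·14/12)
= 329.0575 · e^0.046317 = 329.0575 × 1.047406 = €344.66

€344.66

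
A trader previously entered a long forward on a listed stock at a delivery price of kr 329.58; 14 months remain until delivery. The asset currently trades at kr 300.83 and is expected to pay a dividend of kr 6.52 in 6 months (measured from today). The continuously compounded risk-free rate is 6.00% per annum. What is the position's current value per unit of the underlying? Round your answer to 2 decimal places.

-kr 12.80

PV(remaining dividends) I = 6.52·e^(−0.0600·6/12) = 6.3273
Current forward F = (S − I)·e^(rT) = (300.83 − 6.3273)·e^(0.0600·14/12) = 294.5027 × 1.072508 = 315.8565
Value (long) = (F − K)·e^(−rT) = (315.8565 − 329.58) × 0.932394 = -12.7957
Value = -kr 12.80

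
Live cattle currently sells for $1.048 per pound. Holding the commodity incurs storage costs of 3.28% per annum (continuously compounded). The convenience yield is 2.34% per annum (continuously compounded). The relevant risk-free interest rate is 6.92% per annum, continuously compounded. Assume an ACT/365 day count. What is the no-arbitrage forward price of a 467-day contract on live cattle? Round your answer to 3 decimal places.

$1.159 per pound

Net carry = r + u − y = 0.0692 + 0.0328 − 0.0234 = 0.0786
F = S·e^((r+u−y)T) = 1.048 · e^(0.0786 × 467/365) = 1.048 · e^0.100565
= 1.048 × 1.105796 = $1.159 per pound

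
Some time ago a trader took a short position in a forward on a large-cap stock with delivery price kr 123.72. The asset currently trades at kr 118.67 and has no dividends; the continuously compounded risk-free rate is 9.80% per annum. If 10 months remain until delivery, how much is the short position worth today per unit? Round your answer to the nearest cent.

-kr 4.65

Current fair forward for the remaining 10 months: F = S·e^(r·T), r = 0.0980
F = 118.67 · e^(0.0980 × 10/12) = 118.67 × 1.085094 = 128.7681
Value of long forward = (F − K)·e^(−rT) = (128.7681 − 123.72) · e^(−0.0980·10/12)
= 5.0481 × 0.921579 = 4.65
Short position value = −(long value) = -kr 4.65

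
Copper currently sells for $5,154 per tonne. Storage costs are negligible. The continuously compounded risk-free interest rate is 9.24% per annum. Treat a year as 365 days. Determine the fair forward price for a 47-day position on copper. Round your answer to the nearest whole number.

F = S·e^(rT) = 5154 · e^(0.0924 × 47/365) = 5154 · e^0.011898
= 5154 × 1.011969 = $5,216 per tonne

$5,216 per tonne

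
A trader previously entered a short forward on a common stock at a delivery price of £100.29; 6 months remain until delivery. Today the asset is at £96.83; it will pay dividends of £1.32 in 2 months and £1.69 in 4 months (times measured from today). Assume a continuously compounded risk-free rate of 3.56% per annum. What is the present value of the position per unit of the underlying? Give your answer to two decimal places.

PV(remaining dividends) I = 1.32·e^(−0.0356·2/12) + 1.69·e^(−0.0356·4/12) = 2.9823
Current forward F = (S − I)·e^(rT) = (96.83 − 2.9823)·e^(0.0356·6/12) = 93.8477 × 1.017959 = 95.5331
Value (long) = (F − K)·e^(−rT) = (95.5331 − 100.29) × 0.982357 = -4.6730
Short position value = −(long value) = £4.67

£4.67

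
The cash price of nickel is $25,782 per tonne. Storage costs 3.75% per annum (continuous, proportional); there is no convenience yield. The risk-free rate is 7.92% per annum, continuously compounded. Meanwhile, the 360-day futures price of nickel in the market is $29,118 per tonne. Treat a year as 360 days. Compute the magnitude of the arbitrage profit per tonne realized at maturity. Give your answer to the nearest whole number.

Fair futures: F* = S·e^(carry·T), with carry = (r + u) = 0.0792 + 0.0375 = 0.1167
F* = 25782 · e^(0.1167 × 360/360) = 25782 · e^0.116700 = 25782 × 1.123782 = $28973.3475
Market $29118 > fair $28973.3475: forward overpriced → cash-and-carry (buy spot, short the forward).
At maturity, profit = |F_mkt − F*| = |29118 − 28973.3475| = $145 per tonne

$145 per tonne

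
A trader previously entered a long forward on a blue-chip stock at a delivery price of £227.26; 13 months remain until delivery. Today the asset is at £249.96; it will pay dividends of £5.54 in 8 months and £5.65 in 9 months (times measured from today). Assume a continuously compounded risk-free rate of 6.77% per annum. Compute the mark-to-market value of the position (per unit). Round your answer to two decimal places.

PV(remaining dividends) I = 5.54·e^(−0.0677·8/12) + 5.65·e^(−0.0677·9/12) = 10.6658
Current forward F = (S − I)·e^(rT) = (249.96 − 10.6658)·e^(0.0677·13/12) = 239.2942 × 1.076098 = 257.5040
Value (long) = (F − K)·e^(−rT) = (257.5040 − 227.26) × 0.929283 = 28.1052
Value = £28.11

£28.11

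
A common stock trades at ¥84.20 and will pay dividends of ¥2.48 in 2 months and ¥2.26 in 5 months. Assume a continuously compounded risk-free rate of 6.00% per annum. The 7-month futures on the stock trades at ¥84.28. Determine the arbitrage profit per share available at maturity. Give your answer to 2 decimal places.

¥1.91 per share

PV(dividends) I = 2.48·e^(−0.0600·2/12) + 2.26·e^(−0.0600·5/12) = 4.6595
Fair futures F* = (S − I)·e^(rT) = (84.20 − 4.6595)·e^0.035000 = 79.5405 × 1.035620 = 82.3737
Market ¥84.28 > fair 82.3737: forward overpriced → cash-and-carry (borrow at r, buy the stock and collect the dividends, short the forward).
Profit at T = |F_mkt − F*| = |84.28 − 82.3737| = ¥1.91 per share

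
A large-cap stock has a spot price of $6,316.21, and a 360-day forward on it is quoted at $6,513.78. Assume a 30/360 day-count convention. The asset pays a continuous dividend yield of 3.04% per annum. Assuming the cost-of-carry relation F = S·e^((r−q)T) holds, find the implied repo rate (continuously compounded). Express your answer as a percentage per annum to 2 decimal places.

6.12%

From F = S·e^((r−q)T): (r − q) = ln(F/S)/T
ln(6513.78/6316.21) = ln(1.031280) = 0.030801
(r − q) = 0.030801 / (360/360) = 0.030801
r = ln(F/S)/T + q = 0.030801 + 0.0304 = 0.061201
r = 6.12%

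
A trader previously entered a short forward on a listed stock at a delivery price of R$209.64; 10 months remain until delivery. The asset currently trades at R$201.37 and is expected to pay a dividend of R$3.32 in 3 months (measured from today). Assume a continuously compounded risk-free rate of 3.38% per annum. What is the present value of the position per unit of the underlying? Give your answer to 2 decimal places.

PV(remaining dividends) I = 3.32·e^(−0.0338·3/12) = 3.2921
Current forward F = (S − I)·e^(rT) = (201.37 − 3.2921)·e^(0.0338·10/12) = 198.0779 × 1.028567 = 203.7364
Value (long) = (F − K)·e^(−rT) = (203.7364 − 209.64) × 0.972226 = -5.7396
Short position value = −(long value) = R$5.74

R$5.74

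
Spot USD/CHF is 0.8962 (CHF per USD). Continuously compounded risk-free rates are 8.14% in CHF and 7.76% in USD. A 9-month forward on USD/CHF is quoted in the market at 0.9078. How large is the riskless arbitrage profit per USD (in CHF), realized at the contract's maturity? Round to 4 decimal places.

Fair forward: F* = S·e^(carry·T), with carry = (r_CHF − r_USD) = 0.0814 − 0.0776 = 0.0038
F* = 0.8962 · e^(0.0038 × 9/12) = 0.8962 · e^0.002850 = 0.8962 × 1.002854 = 0.8988
Market 0.9078 > fair 0.8988: forward overpriced → cash-and-carry (buy spot, short the forward).
At maturity, profit = |F_mkt − F*| = |0.9078 − 0.8988| = 0.0090 per USD (in CHF)

0.0090 per USD (in CHF)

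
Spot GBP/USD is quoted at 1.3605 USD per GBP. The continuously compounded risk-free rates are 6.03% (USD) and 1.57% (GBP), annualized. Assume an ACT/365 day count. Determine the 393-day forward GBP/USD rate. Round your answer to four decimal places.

F = S·e^((r_USD − r_GBP)T) = 1.3605 · e^((0.0603 − 0.0157) × 393/365)
= 1.3605 · e^0.048021 = 1.3605 × 1.049193
F = 1.4274 USD per GBP

1.4274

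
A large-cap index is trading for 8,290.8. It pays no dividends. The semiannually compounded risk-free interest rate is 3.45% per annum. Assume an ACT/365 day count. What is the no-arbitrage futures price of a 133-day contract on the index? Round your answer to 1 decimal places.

F = S · (1+r/2)^(2T)
= 8290.8 × 1.012542
F = 8,394.8

8,394.8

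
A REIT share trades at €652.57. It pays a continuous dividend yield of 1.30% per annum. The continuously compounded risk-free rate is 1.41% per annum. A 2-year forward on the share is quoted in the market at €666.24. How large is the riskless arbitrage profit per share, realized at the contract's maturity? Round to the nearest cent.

Fair forward: F* = S·e^(carry·T), with carry = (r − q) = 0.0141 − 0.0130 = 0.0011
F* = 652.57 · e^(0.0011 × 2) = 652.57 · e^0.002200 = 652.57 × 1.002202 = €654.0070
Market €666.24 > fair €654.0070: forward overpriced → cash-and-carry (buy spot, short the forward).
At maturity, profit = |F_mkt − F*| = |666.24 − 654.0070| = €12.23 per share

€12.23 per share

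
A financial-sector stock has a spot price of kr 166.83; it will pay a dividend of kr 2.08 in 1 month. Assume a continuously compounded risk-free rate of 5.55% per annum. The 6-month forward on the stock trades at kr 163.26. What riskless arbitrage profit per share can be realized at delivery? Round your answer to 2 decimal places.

kr 6.14 per share

PV(dividends) I = 2.08·e^(−0.0555·1/12) = 2.0704
Fair forward F* = (S − I)·e^(rT) = (166.83 − 2.0704)·e^0.027750 = 164.7596 × 1.028139 = 169.3958
Market kr 163.26 < fair 169.3958: forward underpriced → reverse cash-and-carry (short the stock, invest proceeds at r, pay the dividends, go long the forward).
Profit at T = |F_mkt − F*| = |163.26 − 169.3958| = kr 6.14 per share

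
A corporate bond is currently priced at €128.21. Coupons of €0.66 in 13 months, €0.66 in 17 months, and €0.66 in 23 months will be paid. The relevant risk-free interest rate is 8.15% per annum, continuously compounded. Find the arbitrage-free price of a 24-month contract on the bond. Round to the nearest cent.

€148.84

PV(coupons) I = 0.66·e^(−0.0815·13/12) + 0.66·e^(−0.0815·17/12) + 0.66·e^(−0.0815·23/12)
I = 0.6042 + 0.5880 + 0.5646 = 1.7568
F = (S − I)·e^(rT) = (128.21 − 1.7568) · e^(0.0815·24/12)
= 126.4532 · e^0.163000 = 126.4532 × 1.177037 = €148.84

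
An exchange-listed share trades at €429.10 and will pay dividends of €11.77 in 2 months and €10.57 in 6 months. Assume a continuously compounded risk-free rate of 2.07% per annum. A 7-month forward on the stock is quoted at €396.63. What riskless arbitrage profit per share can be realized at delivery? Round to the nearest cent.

PV(dividends) I = 11.77·e^(−0.0207·2/12) + 10.57·e^(−0.0207·6/12) = 22.1906
Fair forward F* = (S − I)·e^(rT) = (429.10 − 22.1906)·e^0.012075 = 406.9094 × 1.012148 = 411.8525
Market €396.63 < fair 411.8525: forward underpriced → reverse cash-and-carry (short the stock, invest proceeds at r, pay the dividends, go long the forward).
Profit at T = |F_mkt − F*| = |396.63 − 411.8525| = €15.22 per share

€15.22 per share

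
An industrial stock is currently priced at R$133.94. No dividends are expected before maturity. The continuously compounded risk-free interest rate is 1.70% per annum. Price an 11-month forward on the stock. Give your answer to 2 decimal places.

F = S·e^(rT) = 133.94 · e^(0.0170 × 11/12)
= 133.94 · e^0.015583 = 133.94 × 1.015705
F = R$136.04

R$136.04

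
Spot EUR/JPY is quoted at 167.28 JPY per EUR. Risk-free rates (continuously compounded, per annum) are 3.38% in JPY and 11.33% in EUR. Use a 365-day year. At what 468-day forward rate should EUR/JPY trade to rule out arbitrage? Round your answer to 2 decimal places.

F = S·e^((r_JPY − r_EUR)T) = 167.28 · e^((0.0338 − 0.1133) × 468/365)
= 167.28 · e^-0.101934 = 167.28 × 0.903089
F = 151.07 JPY per EUR

151.07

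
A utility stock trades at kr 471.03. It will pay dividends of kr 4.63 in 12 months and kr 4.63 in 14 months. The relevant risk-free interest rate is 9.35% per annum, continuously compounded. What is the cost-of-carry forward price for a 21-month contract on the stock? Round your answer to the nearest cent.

PV(dividends) I = 4.63·e^(−0.0935·12/12) + 4.63·e^(−0.0935·14/12)
I = 4.2167 + 4.1515 = 8.3682
F = (S − I)·e^(rT) = (471.03 − 8.3682) · e^(0.0935·21/12)
= 462.6618 · e^0.163625 = 462.6618 × 1.177773 = kr 544.91

kr 544.91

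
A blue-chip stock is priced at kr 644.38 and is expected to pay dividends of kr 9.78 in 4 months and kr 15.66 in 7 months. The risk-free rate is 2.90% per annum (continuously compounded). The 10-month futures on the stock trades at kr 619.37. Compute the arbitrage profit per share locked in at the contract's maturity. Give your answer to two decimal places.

PV(dividends) I = 9.78·e^(−0.0290·4/12) + 15.66·e^(−0.0290·7/12) = 25.0832
Fair futures F* = (S − I)·e^(rT) = (644.38 − 25.0832)·e^0.024167 = 619.2968 × 1.024461 = 634.4454
Market kr 619.37 < fair 634.4454: forward underpriced → reverse cash-and-carry (short the stock, invest proceeds at r, pay the dividends, go long the forward).
Profit at T = |F_mkt − F*| = |619.37 − 634.4454| = kr 15.08 per share

kr 15.08 per share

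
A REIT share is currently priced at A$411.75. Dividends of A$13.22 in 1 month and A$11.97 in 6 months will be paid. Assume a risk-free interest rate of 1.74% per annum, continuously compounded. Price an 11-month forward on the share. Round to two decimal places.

PV(dividends) I = 13.22·e^(−0.0174·1/12) + 11.97·e^(−0.0174·6/12)
I = 13.2008 + 11.8663 = 25.0671
F = (S − I)·e^(rT) = (411.75 − 25.0671) · e^(0.0174·11/12)
= 386.6829 · e^0.015950 = 386.6829 × 1.016078 = A$392.90

A$392.90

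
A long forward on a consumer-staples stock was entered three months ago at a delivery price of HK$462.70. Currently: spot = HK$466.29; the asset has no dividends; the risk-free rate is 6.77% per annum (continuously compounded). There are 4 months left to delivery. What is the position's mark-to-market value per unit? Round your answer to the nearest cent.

Current fair forward for the remaining 4 months: F = S·e^(r·T), r = 0.0677
F = 466.29 · e^(0.0677 × 4/12) = 466.29 × 1.022823 = 476.9321
Value of long forward = (F − K)·e^(−rT) = (476.9321 − 462.70) · e^(−0.0677·4/12)
= 14.2321 × 0.977686 = 13.91

HK$13.91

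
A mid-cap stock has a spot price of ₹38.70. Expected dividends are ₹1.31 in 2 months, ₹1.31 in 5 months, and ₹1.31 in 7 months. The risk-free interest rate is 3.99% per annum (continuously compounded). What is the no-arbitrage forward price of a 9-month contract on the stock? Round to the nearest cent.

₹35.89

PV(dividends) I = 1.31·e^(−0.0399·2/12) + 1.31·e^(−0.0399·5/12) + 1.31·e^(−0.0399·7/12)
I = 1.3013 + 1.2884 + 1.2799 = 3.8696
F = (S − I)·e^(rT) = (38.70 − 3.8696) · e^(0.0399·9/12)
= 34.8304 · e^0.029925 = 34.8304 × 1.030377 = ₹35.89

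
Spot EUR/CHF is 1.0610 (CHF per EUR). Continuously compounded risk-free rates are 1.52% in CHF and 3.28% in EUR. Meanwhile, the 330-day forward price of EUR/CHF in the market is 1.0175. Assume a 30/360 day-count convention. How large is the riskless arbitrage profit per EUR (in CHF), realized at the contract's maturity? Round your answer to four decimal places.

Fair forward: F* = S·e^(carry·T), with carry = (r_CHF − r_EUR) = 0.0152 − 0.0328 = -0.0176
F* = 1.0610 · e^(-0.0176 × 330/360) = 1.0610 · e^-0.016133 = 1.0610 × 0.983996 = 1.0440
Market 1.0175 < fair 1.0440: forward underpriced → reverse cash-and-carry (short spot, go long the forward).
At maturity, profit = |F_mkt − F*| = |1.0175 − 1.0440| = 0.0265 per EUR (in CHF)

0.0265 per EUR (in CHF)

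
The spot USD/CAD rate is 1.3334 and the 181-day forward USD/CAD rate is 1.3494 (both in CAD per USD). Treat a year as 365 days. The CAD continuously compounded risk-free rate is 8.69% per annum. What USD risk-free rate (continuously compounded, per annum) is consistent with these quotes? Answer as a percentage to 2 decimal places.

F = S·e^((r_CAD − r_USD)T) ⇒ r_USD = r_CAD − ln(F/S)/T
ln(1.3494/1.3334) = 0.011928; /(181/365) = 0.024054
r_USD = 0.0869 − 0.024054 = 0.062846
r_USD = 6.28%

6.28%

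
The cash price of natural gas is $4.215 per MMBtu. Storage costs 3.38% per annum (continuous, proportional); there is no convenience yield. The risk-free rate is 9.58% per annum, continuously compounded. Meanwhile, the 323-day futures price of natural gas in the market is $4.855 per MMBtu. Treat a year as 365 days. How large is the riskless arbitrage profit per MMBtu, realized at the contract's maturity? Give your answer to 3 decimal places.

Fair futures: F* = S·e^(carry·T), with carry = (r + u) = 0.0958 + 0.0338 = 0.1296
F* = 4.215 · e^(0.1296 × 323/365) = 4.215 · e^0.114687 = 4.215 × 1.121522 = $4.7272
Market $4.855 > fair $4.7272: forward overpriced → cash-and-carry (buy spot, short the forward).
At maturity, profit = |F_mkt − F*| = |4.855 − 4.7272| = $0.128 per MMBtu

$0.128 per MMBtu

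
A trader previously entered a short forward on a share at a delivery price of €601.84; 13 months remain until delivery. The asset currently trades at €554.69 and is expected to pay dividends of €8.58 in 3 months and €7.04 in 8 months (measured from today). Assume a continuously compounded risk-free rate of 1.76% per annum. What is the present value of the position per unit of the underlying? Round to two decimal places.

PV(remaining dividends) I = 8.58·e^(−0.0176·3/12) + 7.04·e^(−0.0176·8/12) = 15.5002
Current forward F = (S − I)·e^(rT) = (554.69 − 15.5002)·e^(0.0176·13/12) = 539.1898 × 1.019250 = 549.5692
Value (long) = (F − K)·e^(−rT) = (549.5692 − 601.84) × 0.981114 = -51.2836
Short position value = −(long value) = €51.28

€51.28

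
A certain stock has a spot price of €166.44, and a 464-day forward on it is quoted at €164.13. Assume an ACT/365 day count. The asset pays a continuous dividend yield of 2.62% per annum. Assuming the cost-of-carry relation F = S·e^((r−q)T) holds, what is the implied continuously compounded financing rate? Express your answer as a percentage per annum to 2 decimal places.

From F = S·e^((r−q)T): (r − q) = ln(F/S)/T
ln(164.13/166.44) = ln(0.986121) = -0.013976
(r − q) = -0.013976 / (464/365) = -0.010994
r = ln(F/S)/T + q = -0.010994 + 0.0262 = 0.015206
r = 1.52%

1.52%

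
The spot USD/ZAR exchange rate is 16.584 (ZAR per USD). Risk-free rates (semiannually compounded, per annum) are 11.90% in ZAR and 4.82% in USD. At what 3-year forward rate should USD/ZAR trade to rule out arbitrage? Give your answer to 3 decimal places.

By covered interest parity, F = S · (1+r_ZAR/2)^(2T) / (1+r_USD/2)^(2T)
= 16.584 × 1.414509 / 1.153597 = 16.584 × 1.226173
F = 20.335 ZAR per USD

20.335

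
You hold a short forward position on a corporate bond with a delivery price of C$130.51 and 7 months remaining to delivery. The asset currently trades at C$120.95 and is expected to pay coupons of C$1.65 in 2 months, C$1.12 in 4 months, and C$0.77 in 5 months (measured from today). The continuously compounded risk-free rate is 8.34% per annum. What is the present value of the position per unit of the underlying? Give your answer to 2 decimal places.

C$6.82

PV(remaining coupons) I = 1.65·e^(−0.0834·2/12) + 1.12·e^(−0.0834·4/12) + 0.77·e^(−0.0834·5/12) = 3.4602
Current forward F = (S − I)·e^(rT) = (120.95 − 3.4602)·e^(0.0834·7/12) = 117.4898 × 1.049853 = 123.3470
Value (long) = (F − K)·e^(−rT) = (123.3470 − 130.51) × 0.952514 = -6.8229
Short position value = −(long value) = C$6.82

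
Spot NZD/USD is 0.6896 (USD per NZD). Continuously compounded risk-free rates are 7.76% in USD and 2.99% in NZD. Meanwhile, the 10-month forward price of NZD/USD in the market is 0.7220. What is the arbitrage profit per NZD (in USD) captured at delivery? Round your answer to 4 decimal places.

Fair forward: F* = S·e^(carry·T), with carry = (r_USD − r_NZD) = 0.0776 − 0.0299 = 0.0477
F* = 0.6896 · e^(0.0477 × 10/12) = 0.6896 · e^0.039750 = 0.6896 × 1.040551 = 0.7176
Market 0.7220 > fair 0.7176: forward overpriced → cash-and-carry (buy spot, short the forward).
At maturity, profit = |F_mkt − F*| = |0.7220 − 0.7176| = 0.0044 per NZD (in USD)

0.0044 per NZD (in USD)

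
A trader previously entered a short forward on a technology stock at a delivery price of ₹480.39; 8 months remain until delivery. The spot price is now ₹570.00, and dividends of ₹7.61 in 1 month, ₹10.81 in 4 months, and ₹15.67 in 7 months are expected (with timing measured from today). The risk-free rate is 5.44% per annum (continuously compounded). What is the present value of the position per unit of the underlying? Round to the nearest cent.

-₹73.35

PV(remaining dividends) I = 7.61·e^(−0.0544·1/12) + 10.81·e^(−0.0544·4/12) + 15.67·e^(−0.0544·7/12) = 33.3719
Current forward F = (S − I)·e^(rT) = (570.00 − 33.3719)·e^(0.0544·8/12) = 536.6281 × 1.036932 = 556.4468
Value (long) = (F − K)·e^(−rT) = (556.4468 − 480.39) × 0.964383 = 73.3479
Short position value = −(long value) = -₹73.35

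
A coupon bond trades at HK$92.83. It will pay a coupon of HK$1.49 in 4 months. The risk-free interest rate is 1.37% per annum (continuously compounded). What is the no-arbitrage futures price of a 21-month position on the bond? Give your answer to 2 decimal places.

PV(coupons) I = 1.49·e^(−0.0137·4/12)
I = 1.4832
F = (S − I)·e^(rT) = (92.83 − 1.4832) · e^(0.0137·21/12)
= 91.3468 · e^0.023975 = 91.3468 × 1.024265 = HK$93.56

HK$93.56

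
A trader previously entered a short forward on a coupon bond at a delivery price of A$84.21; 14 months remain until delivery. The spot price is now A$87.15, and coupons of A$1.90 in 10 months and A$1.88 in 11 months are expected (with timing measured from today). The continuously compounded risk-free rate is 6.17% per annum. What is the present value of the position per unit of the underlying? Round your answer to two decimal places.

PV(remaining coupons) I = 1.90·e^(−0.0617·10/12) + 1.88·e^(−0.0617·11/12) = 3.5814
Current forward F = (S − I)·e^(rT) = (87.15 − 3.5814)·e^(0.0617·14/12) = 83.5686 × 1.074637 = 89.8059
Value (long) = (F − K)·e^(−rT) = (89.8059 − 84.21) × 0.930546 = 5.2072
Short position value = −(long value) = -A$5.21

-A$5.21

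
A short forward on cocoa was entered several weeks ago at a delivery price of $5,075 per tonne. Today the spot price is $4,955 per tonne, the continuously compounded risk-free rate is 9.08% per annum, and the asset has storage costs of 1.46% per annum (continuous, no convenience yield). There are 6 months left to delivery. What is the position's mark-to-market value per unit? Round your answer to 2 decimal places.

-$141.56 per tonne

Current fair forward for the remaining 6 months: F = S·e^((r + u)·T), (r + u) = 0.0908 + 0.0146 = 0.1054
F = 4955 · e^(0.1054 × 6/12) = 4955 × 1.05411336 = 5223.1317
Value of long forward = (F − K)·e^(−rT) = (5223.1317 − 5075) · e^(−0.0908·6/12)
= 148.1317 × 0.95561516 = 141.56
Short position value = −(long value) = -$141.56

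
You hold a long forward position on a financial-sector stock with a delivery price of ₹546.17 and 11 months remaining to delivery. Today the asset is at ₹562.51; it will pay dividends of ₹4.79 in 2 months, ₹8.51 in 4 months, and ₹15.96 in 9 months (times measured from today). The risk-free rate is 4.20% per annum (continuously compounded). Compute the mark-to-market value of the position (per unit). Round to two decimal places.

PV(remaining dividends) I = 4.79·e^(−0.0420·2/12) + 8.51·e^(−0.0420·4/12) + 15.96·e^(−0.0420·9/12) = 28.6134
Current forward F = (S − I)·e^(rT) = (562.51 − 28.6134)·e^(0.0420·11/12) = 533.8966 × 1.039251 = 554.8526
Value (long) = (F − K)·e^(−rT) = (554.8526 − 546.17) × 0.962232 = 8.3547
Value = ₹8.35

₹8.35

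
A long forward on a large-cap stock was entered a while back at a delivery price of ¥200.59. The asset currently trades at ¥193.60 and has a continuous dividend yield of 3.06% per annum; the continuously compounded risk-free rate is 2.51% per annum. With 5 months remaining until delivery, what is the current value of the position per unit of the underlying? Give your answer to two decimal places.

-¥7.36

Current fair forward for the remaining 5 months: F = S·e^((r − q)·T), (r − q) = 0.0251 − 0.0306 = -0.0055
F = 193.60 · e^(-0.0055 × 5/12) = 193.60 × 0.997711 = 193.1568
Value of long forward = (F − K)·e^(−rT) = (193.1568 − 200.59) · e^(−0.0251·5/12)
= -7.4332 × 0.989596 = -7.36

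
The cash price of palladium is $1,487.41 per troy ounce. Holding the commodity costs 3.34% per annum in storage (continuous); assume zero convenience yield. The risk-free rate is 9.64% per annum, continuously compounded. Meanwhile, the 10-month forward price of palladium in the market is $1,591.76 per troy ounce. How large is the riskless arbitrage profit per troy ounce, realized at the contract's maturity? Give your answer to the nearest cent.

Fair forward: F* = S·e^(carry·T), with carry = (r + u) = 0.0964 + 0.0334 = 0.1298
F* = 1487.41 · e^(0.1298 × 10/12) = 1487.41 · e^0.10816667 = 1487.41 × 1.11423344 = $1657.3220
Market $1591.76 < fair $1657.3220: forward underpriced → reverse cash-and-carry (short spot, go long the forward).
At maturity, profit = |F_mkt − F*| = |1591.76 − 1657.3220| = $65.56 per troy ounce

$65.56 per troy ounce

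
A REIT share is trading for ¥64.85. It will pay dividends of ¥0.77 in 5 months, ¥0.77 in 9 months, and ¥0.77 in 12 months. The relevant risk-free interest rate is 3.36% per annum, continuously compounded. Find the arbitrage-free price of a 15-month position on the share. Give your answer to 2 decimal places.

PV(dividends) I = 0.77·e^(−0.0336·5/12) + 0.77·e^(−0.0336·9/12) + 0.77·e^(−0.0336·12/12)
I = 0.7593 + 0.7508 + 0.7446 = 2.2547
F = (S − I)·e^(rT) = (64.85 − 2.2547) · e^(0.0336·15/12)
= 62.5953 · e^0.042000 = 62.5953 × 1.042894 = ¥65.28

¥65.28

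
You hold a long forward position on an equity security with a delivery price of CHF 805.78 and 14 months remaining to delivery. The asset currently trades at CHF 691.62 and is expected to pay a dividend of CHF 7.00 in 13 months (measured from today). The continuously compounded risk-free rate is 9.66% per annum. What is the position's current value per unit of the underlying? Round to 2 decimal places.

-CHF 34.58

PV(remaining dividends) I = 7.00·e^(−0.0966·13/12) = 6.3045
Current forward F = (S − I)·e^(rT) = (691.62 − 6.3045)·e^(0.0966·14/12) = 685.3155 × 1.119296 = 767.0709
Value (long) = (F − K)·e^(−rT) = (767.0709 − 805.78) × 0.893419 = -34.5834
Value = -CHF 34.58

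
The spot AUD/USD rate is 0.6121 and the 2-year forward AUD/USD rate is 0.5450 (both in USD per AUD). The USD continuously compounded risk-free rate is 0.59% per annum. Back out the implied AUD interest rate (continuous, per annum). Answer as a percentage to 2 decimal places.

F = S·e^((r_USD − r_AUD)T) ⇒ r_AUD = r_USD − ln(F/S)/T
ln(0.5450/0.6121) = -0.116110; /(2) = -0.058055
r_AUD = 0.0059 + 0.058055 = 0.063955
r_AUD = 6.40%

6.40%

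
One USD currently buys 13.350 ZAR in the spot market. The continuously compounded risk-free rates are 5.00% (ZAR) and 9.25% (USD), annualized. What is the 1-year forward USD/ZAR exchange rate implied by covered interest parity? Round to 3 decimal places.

F = S·e^((r_ZAR − r_USD)T) = 13.350 · e^((0.0500 − 0.0925) × 1)
= 13.350 · e^-0.042500 = 13.350 × 0.958390
F = 12.795 ZAR per USD

12.795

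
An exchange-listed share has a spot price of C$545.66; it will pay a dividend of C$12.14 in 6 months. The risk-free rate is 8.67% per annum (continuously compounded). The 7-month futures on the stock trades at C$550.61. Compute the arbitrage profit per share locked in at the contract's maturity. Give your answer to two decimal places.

C$11.13 per share

PV(dividends) I = 12.14·e^(−0.0867·6/12) = 11.6250
Fair futures F* = (S − I)·e^(rT) = (545.66 − 11.6250)·e^0.050575 = 534.0350 × 1.051876 = 561.7386
Market C$550.61 < fair 561.7386: forward underpriced → reverse cash-and-carry (short the stock, invest proceeds at r, pay the dividends, go long the forward).
Profit at T = |F_mkt − F*| = |550.61 − 561.7386| = C$11.13 per share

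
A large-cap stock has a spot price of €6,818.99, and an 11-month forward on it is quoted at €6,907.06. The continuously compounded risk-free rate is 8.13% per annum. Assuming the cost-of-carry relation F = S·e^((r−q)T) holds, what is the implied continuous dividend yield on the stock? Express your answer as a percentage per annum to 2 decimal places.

From F = S·e^((r−q)T): (r − q) = ln(F/S)/T
ln(6907.06/6818.99) = ln(1.012915) = 0.012832
(r − q) = 0.012832 / (11/12) = 0.013999
q = r − ln(F/S)/T = 0.0813 − 0.013999 = 0.067301
q = 6.73%

6.73%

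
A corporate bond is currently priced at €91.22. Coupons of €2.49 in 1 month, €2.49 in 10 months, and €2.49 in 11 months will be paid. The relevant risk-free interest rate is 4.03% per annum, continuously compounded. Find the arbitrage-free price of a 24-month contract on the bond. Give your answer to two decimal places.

€90.98

PV(coupons) I = 2.49·e^(−0.0403·1/12) + 2.49·e^(−0.0403·10/12) + 2.49·e^(−0.0403·11/12)
I = 2.4817 + 2.4078 + 2.3997 = 7.2892
F = (S − I)·e^(rT) = (91.22 − 7.2892) · e^(0.0403·24/12)
= 83.9308 · e^0.080600 = 83.9308 × 1.083937 = €90.98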